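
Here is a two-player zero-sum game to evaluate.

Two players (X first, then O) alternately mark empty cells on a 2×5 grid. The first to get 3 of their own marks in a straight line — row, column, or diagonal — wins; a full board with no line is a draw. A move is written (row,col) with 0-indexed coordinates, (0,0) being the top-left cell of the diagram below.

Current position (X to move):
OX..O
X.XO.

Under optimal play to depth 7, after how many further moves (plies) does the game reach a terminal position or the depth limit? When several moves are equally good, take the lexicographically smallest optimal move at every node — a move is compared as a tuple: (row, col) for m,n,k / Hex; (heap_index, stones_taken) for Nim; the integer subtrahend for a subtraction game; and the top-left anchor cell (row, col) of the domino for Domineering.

[OX..O/X.XO.] X move#1: (0,2):+1/OXX.O/X.XO.*, (0,3):+1/OX.XO/X.XO., (1,1):+1/OX..O/XXXO., (1,4):+0/OX..O/X.XOX
[OXX.O/X.XO.] O move#2: (0,3):-1/OXXOO/X.XO.*, (1,1):-1/OXX.O/XOXO., (1,4):-1/OXX.O/X.XOO
[OXXOO/X.XO.] X move#3: (1,1):+1/OXXOO/XXXO.*, (1,4):+0/OXXOO/X.XOX
[OXXOO/XXXO.] end (terminal -1, O#4); searched OX..O/X.XO. to 7

PV length from [OX..O/X.XO.]: 3 plies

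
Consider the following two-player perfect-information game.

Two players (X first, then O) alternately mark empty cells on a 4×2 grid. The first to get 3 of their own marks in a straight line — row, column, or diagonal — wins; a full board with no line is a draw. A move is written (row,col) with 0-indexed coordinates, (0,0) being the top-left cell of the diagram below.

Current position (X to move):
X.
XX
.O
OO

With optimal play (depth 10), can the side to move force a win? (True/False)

X winning at [X./XX/.O/OO]: True

[X./XX/.O/OO] X move#1: (0,1):+0/XX/XX/.O/OO, (2,0):+1/X./XX/XO/OO*
[X./XX/XO/OO] end (terminal -1, O#2); searched X./XX/.O/OO to 10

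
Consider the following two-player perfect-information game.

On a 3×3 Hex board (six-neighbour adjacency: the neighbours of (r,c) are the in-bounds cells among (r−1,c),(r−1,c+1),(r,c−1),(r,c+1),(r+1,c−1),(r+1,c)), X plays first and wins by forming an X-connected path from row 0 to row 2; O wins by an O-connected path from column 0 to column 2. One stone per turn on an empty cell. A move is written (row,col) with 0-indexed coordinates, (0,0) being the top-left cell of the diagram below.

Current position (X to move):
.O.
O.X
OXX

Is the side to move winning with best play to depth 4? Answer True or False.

p1 X@[.O./O.X/OXX]: (0,0)[XO./O.X/OXX]-1 (0,2)[.OX/O.X/OXX]+1* (1,1)[.O./OXX/OXX]-1
p2 O@[.OX/O.X/OXX] terminal -1; root [.O./O.X/OXX] d4

X winning at [.O./O.X/OXX]: True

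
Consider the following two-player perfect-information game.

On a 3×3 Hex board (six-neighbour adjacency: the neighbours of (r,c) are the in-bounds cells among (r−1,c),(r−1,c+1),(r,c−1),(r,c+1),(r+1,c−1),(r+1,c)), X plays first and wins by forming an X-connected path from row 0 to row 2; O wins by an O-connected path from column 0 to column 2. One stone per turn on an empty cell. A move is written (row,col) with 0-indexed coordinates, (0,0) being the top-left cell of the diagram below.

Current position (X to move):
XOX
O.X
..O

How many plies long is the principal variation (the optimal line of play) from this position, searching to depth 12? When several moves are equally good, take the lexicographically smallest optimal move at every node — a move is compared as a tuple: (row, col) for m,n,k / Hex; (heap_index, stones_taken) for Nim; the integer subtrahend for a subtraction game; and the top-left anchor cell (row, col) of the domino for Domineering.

PV length from [XOX/O.X/..O]: 3 plies

ply 1, X at XOX/O.X/..O | (1,1)=+1→XOX/OXX/..O*; (2,0)=+1→XOX/O.X/X.O; (2,1)=+1→XOX/O.X/.XO
ply 2, O at XOX/OXX/..O | (2,0)=-1→XOX/OXX/O.O*; (2,1)=-1→XOX/OXX/.OO
ply 3, X at XOX/OXX/O.O | (2,1)=+1→XOX/OXX/OXO*
ply 4: XOX/OXX/OXO is terminal -1 (O); from XOX/O.X/..O depth 12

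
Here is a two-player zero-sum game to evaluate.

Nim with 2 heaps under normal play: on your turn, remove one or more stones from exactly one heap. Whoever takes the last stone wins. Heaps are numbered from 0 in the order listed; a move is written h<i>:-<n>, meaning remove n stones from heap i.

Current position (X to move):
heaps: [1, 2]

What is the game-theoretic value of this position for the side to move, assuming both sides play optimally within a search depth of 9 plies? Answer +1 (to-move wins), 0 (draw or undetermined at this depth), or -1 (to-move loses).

value((1,2), X) = +1

ply 1, X at (1,2) | h0:-1=-1→(0,2); h1:-1=+1→(1,1)*; h1:-2=-1→(1,0)
ply 2, O at (1,1) | h0:-1=-1→(0,1)*; h1:-1=-1→(1,0)
ply 3, X at (0,1) | h1:-1=+1→(0,0)*
ply 4: (0,0) is terminal -1 (O); from (1,2) depth 9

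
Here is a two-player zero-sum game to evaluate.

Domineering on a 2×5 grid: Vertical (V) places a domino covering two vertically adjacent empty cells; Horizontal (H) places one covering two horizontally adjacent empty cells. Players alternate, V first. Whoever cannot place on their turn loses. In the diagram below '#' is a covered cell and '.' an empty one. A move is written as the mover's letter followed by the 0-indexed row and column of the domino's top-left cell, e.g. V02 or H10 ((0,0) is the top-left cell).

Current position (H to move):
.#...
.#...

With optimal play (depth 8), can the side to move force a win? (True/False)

ply 1, H at .#.../.#... | H02=-1→.###./.#...*; H03=-1→.#.##/.#...; H12=-1→.#.../.###.; H13=-1→.#.../.#.##
ply 2, V at .###./.#... | V00=-1→####./##...; V04=+1→.####/.#..#*
ply 3, H at .####/.#..# | H12=-1→.####/.####*
ply 4, V at .####/.#### | V00=+1→#####/#####*
ply 5: #####/##### is terminal -1 (H); from .#.../.#... depth 8

H winning at [.#.../.#...]: False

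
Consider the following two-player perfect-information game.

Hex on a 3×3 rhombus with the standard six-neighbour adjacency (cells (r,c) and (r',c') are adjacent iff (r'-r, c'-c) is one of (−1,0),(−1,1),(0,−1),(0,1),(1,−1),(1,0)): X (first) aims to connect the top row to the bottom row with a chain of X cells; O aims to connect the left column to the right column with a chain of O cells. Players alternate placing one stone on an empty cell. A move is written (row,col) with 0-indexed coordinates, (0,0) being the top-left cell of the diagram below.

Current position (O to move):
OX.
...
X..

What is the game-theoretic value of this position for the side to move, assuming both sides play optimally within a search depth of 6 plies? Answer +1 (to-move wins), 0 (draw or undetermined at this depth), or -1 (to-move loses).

[OX./.../X..] O move#1: (0,2):-1/OXO/.../X..*, (1,0):-1/OX./O../X.., (1,1):-1/OX./.O./X.., (1,2):-1/OX./..O/X.., (2,1):-1/OX./.../XO., (2,2):-1/OX./.../X.O
[OXO/.../X..] X move#2: (1,0):+1/OXO/X../X..*, (1,1):+1/OXO/.X./X.., (1,2):+1/OXO/..X/X.., (2,1):+1/OXO/.../XX., (2,2):+1/OXO/.../X.X
[OXO/X../X..] end (terminal -1, O#3); searched OX./.../X.. to 6

value(OX./.../X.., O) = -1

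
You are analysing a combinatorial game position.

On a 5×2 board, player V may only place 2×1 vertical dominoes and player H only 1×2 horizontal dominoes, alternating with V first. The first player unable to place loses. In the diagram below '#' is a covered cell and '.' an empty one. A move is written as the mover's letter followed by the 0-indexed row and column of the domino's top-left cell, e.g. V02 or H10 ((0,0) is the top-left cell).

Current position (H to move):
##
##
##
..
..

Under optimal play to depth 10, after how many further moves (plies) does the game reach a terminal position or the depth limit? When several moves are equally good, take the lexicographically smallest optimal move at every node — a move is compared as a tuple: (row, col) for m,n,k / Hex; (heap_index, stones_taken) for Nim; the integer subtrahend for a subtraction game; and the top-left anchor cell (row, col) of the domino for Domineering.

PV length from [##/##/##/../..]: 1 ply

ply 1, H at ##/##/##/../.. | H30=+1→##/##/##/##/..*; H40=+1→##/##/##/../##
ply 2: ##/##/##/##/.. is terminal -1 (V); from ##/##/##/../.. depth 10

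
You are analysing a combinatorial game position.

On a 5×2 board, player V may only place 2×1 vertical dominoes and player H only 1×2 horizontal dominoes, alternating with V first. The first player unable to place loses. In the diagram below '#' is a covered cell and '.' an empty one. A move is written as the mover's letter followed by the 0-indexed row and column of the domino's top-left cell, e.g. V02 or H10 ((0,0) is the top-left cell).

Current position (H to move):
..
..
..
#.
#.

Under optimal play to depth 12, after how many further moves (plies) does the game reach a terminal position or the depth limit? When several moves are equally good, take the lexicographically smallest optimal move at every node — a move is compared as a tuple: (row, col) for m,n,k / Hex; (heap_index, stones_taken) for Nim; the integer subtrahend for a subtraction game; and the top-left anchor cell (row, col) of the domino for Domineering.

[../../../#./#.] H move#1: H00:-1/##/../../#./#., H10:+1/../##/../#./#.*, H20:-1/../../##/#./#.
[../##/../#./#.] V move#2: V21:-1/../##/.#/##/#.*, V31:-1/../##/../##/##
[../##/.#/##/#.] H move#3: H00:+1/##/##/.#/##/#.*
[##/##/.#/##/#.] end (terminal -1, V#4); searched ../../../#./#. to 12

PV length from [../../../#./#.]: 3 plies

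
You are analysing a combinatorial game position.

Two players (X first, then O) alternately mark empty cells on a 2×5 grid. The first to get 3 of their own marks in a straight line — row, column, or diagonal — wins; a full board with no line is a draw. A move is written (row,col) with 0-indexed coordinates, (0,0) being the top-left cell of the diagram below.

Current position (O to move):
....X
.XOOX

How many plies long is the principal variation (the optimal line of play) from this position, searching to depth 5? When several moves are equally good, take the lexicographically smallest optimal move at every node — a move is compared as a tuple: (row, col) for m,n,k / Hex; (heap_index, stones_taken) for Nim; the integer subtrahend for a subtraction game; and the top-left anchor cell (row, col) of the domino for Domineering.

PV length from [....X/.XOOX]: 5 plies

ply 1, O at ....X/.XOOX | (0,0)=+0→O...X/.XOOX*; (0,1)=+0→.O..X/.XOOX; (0,2)=+0→..O.X/.XOOX; (0,3)=+0→...OX/.XOOX; (1,0)=+0→....X/OXOOX
ply 2, X at O...X/.XOOX | (0,1)=+0→OX..X/.XOOX*; (0,2)=+0→O.X.X/.XOOX; (0,3)=+0→O..XX/.XOOX; (1,0)=+0→O...X/XXOOX
ply 3, O at OX..X/.XOOX | (0,2)=+0→OXO.X/.XOOX*; (0,3)=+0→OX.OX/.XOOX; (1,0)=+0→OX..X/OXOOX
ply 4, X at OXO.X/.XOOX | (0,3)=+0→OXOXX/.XOOX*; (1,0)=+0→OXO.X/XXOOX
ply 5, O at OXOXX/.XOOX | (1,0)=+0→OXOXX/OXOOX*
ply 6: OXOXX/OXOOX is terminal +0 (X); from ....X/.XOOX depth 5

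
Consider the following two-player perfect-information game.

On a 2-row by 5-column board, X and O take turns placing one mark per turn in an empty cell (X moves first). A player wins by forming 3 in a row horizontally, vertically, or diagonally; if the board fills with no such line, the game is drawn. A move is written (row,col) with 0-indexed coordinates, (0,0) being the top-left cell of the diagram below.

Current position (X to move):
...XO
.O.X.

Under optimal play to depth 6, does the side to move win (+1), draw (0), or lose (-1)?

p1 X@[...XO/.O.X.]: (0,0)[X..XO/.O.X.]+0* (0,1)[.X.XO/.O.X.]+0 (0,2)[..XXO/.O.X.]+0 (1,0)[...XO/XO.X.]+0 (1,2)[...XO/.OXX.]+0 (1,4)[...XO/.O.XX]+0
p2 O@[X..XO/.O.X.]: (0,1)[XO.XO/.O.X.]+0* (0,2)[X.OXO/.O.X.]+0 (1,0)[X..XO/OO.X.]+0 (1,2)[X..XO/.OOX.]+0 (1,4)[X..XO/.O.XO]+0
p3 X@[XO.XO/.O.X.]: (0,2)[XOXXO/.O.X.]+0* (1,0)[XO.XO/XO.X.]+0 (1,2)[XO.XO/.OXX.]+0 (1,4)[XO.XO/.O.XX]+0
p4 O@[XOXXO/.O.X.]: (1,0)[XOXXO/OO.X.]+0* (1,2)[XOXXO/.OOX.]+0 (1,4)[XOXXO/.O.XO]+0
p5 X@[XOXXO/OO.X.]: (1,2)[XOXXO/OOXX.]+0* (1,4)[XOXXO/OO.XX]-1
p6 O@[XOXXO/OOXX.]: (1,4)[XOXXO/OOXXO]+0*
p7 X@[XOXXO/OOXXO] terminal +0; root [...XO/.O.X.] d6

value(...XO/.O.X., X) = 0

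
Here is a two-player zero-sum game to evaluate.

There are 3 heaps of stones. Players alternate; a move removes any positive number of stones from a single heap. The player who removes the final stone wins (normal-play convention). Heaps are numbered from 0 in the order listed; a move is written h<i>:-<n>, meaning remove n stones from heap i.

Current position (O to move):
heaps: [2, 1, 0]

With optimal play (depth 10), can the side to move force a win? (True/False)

ply 1, O at (2,1,0) | h0:-1=+1→(1,1,0)*; h0:-2=-1→(0,1,0); h1:-1=-1→(2,0,0)
ply 2, X at (1,1,0) | h0:-1=-1→(0,1,0)*; h1:-1=-1→(1,0,0)
ply 3, O at (0,1,0) | h1:-1=+1→(0,0,0)*
ply 4: (0,0,0) is terminal -1 (X); from (2,1,0) depth 10

O winning at [(2,1,0)]: True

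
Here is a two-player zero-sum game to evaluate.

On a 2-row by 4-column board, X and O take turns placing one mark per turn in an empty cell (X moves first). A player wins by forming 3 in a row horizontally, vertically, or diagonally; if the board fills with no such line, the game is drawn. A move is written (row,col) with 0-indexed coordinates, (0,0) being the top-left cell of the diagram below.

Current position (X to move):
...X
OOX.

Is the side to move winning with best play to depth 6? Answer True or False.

X winning at [...X/OOX.]: False

[...X/OOX.] X move#1: (0,0):+0/X..X/OOX.*, (0,1):+0/.X.X/OOX., (0,2):+0/..XX/OOX., (1,3):+0/...X/OOXX
[X..X/OOX.] O move#2: (0,1):+0/XO.X/OOX.*, (0,2):+0/X.OX/OOX., (1,3):+0/X..X/OOXO
[XO.X/OOX.] X move#3: (0,2):+0/XOXX/OOX.*, (1,3):+0/XO.X/OOXX
[XOXX/OOX.] O move#4: (1,3):+0/XOXX/OOXO*
[XOXX/OOXO] end (terminal +0, X#5); searched ...X/OOX. to 6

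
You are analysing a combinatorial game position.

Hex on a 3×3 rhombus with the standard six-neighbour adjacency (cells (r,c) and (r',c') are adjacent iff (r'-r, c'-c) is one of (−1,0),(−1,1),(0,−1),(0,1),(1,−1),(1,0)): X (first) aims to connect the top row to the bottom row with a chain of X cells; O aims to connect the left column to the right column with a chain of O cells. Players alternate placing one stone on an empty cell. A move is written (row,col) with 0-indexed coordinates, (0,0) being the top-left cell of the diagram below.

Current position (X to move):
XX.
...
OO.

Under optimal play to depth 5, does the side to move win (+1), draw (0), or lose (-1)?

p1 X@[XX./.../OO.]: (0,2)[XXX/.../OO.]-1* (1,0)[XX./X../OO.]-1 (1,1)[XX./.X./OO.]-1 (1,2)[XX./..X/OO.]-1 (2,2)[XX./.../OOX]-1
p2 O@[XXX/.../OO.]: (1,0)[XXX/O../OO.]+1* (1,1)[XXX/.O./OO.]+1 (1,2)[XXX/..O/OO.]+1 (2,2)[XXX/.../OOO]+1
p3 X@[XXX/O../OO.]: (1,1)[XXX/OX./OO.]-1* (1,2)[XXX/O.X/OO.]-1 (2,2)[XXX/O../OOX]-1
p4 O@[XXX/OX./OO.]: (1,2)[XXX/OXO/OO.]+1* (2,2)[XXX/OX./OOO]+1
p5 X@[XXX/OXO/OO.] terminal -1; root [XX./.../OO.] d5

value(XX./.../OO., X) = -1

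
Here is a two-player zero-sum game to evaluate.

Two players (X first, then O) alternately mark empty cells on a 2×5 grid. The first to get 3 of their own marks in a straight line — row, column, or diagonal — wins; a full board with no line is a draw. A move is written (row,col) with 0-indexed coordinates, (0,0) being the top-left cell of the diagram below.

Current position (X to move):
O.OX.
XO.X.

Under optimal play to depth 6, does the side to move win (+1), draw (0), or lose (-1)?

ply 1, X at O.OX./XO.X. | (0,1)=+0→OXOX./XO.X.*; (0,4)=-1→O.OXX/XO.X.; (1,2)=-1→O.OX./XOXX.; (1,4)=-1→O.OX./XO.XX
ply 2, O at OXOX./XO.X. | (0,4)=+0→OXOXO/XO.X.*; (1,2)=+0→OXOX./XOOX.; (1,4)=+0→OXOX./XO.XO
ply 3, X at OXOXO/XO.X. | (1,2)=+0→OXOXO/XOXX.*; (1,4)=+0→OXOXO/XO.XX
ply 4, O at OXOXO/XOXX. | (1,4)=+0→OXOXO/XOXXO*
ply 5: OXOXO/XOXXO is terminal +0 (X); from O.OX./XO.X. depth 6

value(O.OX./XO.X., X) = 0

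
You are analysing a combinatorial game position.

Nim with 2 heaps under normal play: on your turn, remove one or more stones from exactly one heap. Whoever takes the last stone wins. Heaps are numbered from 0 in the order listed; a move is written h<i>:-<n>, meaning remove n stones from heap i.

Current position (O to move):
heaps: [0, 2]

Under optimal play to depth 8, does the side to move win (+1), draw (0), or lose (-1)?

value((0,2), O) = +1

[(0,2)] O move#1: h1:-1:-1/(0,1), h1:-2:+1/(0,0)*
[(0,0)] end (terminal -1, X#2); searched (0,2) to 8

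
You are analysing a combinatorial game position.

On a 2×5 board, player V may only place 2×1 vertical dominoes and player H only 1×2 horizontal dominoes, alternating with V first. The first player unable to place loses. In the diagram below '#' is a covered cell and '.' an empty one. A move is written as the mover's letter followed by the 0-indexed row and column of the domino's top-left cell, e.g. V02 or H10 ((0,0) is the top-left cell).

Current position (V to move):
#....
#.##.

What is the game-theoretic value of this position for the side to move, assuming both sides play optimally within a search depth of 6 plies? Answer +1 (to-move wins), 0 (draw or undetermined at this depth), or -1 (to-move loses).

value(#..../#.##., V) = -1

[#..../#.##.] V move#1: V01:-1/##.../####.*, V04:-1/#...#/#.###
[##.../####.] H move#2: H02:-1/####./####., H03:+1/##.##/####.*
[##.##/####.] end (terminal -1, V#3); searched #..../#.##. to 6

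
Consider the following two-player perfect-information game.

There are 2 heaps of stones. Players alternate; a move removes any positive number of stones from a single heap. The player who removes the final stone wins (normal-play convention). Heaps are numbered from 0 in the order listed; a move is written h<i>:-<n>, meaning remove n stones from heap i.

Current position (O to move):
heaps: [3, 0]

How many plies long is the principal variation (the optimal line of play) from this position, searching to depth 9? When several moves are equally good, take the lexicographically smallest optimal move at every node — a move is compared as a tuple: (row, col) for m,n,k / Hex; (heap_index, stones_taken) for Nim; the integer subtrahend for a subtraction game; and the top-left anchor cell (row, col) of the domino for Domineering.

PV length from [(3,0)]: 1 ply

[(3,0)] O move#1: h0:-1:-1/(2,0), h0:-2:-1/(1,0), h0:-3:+1/(0,0)*
[(0,0)] end (terminal -1, X#2); searched (3,0) to 9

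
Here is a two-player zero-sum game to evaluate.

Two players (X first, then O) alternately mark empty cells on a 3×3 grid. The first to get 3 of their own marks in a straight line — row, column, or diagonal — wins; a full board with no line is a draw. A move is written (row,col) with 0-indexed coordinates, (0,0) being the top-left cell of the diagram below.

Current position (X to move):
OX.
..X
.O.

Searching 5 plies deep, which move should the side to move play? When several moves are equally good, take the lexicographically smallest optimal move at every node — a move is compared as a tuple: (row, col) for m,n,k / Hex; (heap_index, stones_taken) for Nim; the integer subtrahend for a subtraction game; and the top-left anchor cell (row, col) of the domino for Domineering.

[OX./..X/.O.] X move#1: (0,2):-1/OXX/..X/.O., (1,0):+0/OX./X.X/.O.*, (1,1):+0/OX./.XX/.O., (2,0):+0/OX./..X/XO., (2,2):+0/OX./..X/.OX
[OX./X.X/.O.] O move#2: (0,2):-1/OXO/X.X/.O., (1,1):+0/OX./XOX/.O.*, (2,0):-1/OX./X.X/OO., (2,2):-1/OX./X.X/.OO
[OX./XOX/.O.] X move#3: (0,2):-1/OXX/XOX/.O., (2,0):-1/OX./XOX/XO., (2,2):+0/OX./XOX/.OX*
[OX./XOX/.OX] O move#4: (0,2):+0/OXO/XOX/.OX*, (2,0):-1/OX./XOX/OOX
[OXO/XOX/.OX] X move#5: (2,0):+0/OXO/XOX/XOX*
[OXO/XOX/XOX] end (terminal +0, O#6); searched OX./..X/.O. to 5

X's best at [OX./..X/.O.]: (1,0)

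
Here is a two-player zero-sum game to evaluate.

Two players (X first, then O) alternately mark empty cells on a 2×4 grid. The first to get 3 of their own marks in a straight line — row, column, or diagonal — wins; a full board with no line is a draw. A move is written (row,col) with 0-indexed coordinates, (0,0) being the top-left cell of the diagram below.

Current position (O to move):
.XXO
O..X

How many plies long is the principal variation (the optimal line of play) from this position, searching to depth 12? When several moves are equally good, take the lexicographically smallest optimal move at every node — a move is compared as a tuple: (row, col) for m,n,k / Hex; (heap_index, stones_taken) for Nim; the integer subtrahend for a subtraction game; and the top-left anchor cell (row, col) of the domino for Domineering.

[.XXO/O..X] O move#1: (0,0):+0/OXXO/O..X*, (1,1):-1/.XXO/OO.X, (1,2):-1/.XXO/O.OX
[OXXO/O..X] X move#2: (1,1):+0/OXXO/OX.X*, (1,2):+0/OXXO/O.XX
[OXXO/OX.X] O move#3: (1,2):+0/OXXO/OXOX*
[OXXO/OXOX] end (terminal +0, X#4); searched .XXO/O..X to 12

PV length from [.XXO/O..X]: 3 plies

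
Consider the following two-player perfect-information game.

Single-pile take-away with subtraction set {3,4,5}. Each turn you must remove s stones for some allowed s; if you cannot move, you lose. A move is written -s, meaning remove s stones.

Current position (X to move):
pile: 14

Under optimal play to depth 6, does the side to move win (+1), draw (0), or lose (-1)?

value(14, X) = +1

[14] X move#1: -3:-1/11, -4:+1/10*, -5:+1/9
[10] O move#2: -3:-1/7*, -4:-1/6, -5:-1/5
[7] X move#3: -3:-1/4, -4:-1/3, -5:+1/2*
[2] end (terminal -1, O#4); searched 14 to 6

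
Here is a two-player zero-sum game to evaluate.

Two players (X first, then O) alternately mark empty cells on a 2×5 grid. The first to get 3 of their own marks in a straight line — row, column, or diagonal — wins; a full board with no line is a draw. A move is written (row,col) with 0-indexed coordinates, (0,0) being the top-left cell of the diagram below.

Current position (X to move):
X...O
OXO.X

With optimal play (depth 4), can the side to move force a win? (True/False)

X winning at [X...O/OXO.X]: False

ply 1, X at X...O/OXO.X | (0,1)=+0→XX..O/OXO.X*; (0,2)=+0→X.X.O/OXO.X; (0,3)=+0→X..XO/OXO.X; (1,3)=+0→X...O/OXOXX
ply 2, O at XX..O/OXO.X | (0,2)=+0→XXO.O/OXO.X*; (0,3)=-1→XX.OO/OXO.X; (1,3)=-1→XX..O/OXOOX
ply 3, X at XXO.O/OXO.X | (0,3)=+0→XXOXO/OXO.X*; (1,3)=-1→XXO.O/OXOXX
ply 4, O at XXOXO/OXO.X | (1,3)=+0→XXOXO/OXOOX*
ply 5: XXOXO/OXOOX is terminal +0 (X); from X...O/OXO.X depth 4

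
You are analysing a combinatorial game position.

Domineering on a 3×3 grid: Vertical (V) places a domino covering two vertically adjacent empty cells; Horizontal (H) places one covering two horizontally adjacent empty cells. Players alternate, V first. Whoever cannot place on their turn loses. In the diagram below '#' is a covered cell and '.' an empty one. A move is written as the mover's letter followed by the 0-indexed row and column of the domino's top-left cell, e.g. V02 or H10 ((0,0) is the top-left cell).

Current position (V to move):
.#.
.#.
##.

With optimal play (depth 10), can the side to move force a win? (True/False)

V winning at [.#./.#./##.]: True

[.#./.#./##.] V move#1: V00:+1/##./##./##.*, V02:+1/.##/.##/##., V12:+1/.#./.##/###
[##./##./##.] end (terminal -1, H#2); searched .#./.#./##. to 10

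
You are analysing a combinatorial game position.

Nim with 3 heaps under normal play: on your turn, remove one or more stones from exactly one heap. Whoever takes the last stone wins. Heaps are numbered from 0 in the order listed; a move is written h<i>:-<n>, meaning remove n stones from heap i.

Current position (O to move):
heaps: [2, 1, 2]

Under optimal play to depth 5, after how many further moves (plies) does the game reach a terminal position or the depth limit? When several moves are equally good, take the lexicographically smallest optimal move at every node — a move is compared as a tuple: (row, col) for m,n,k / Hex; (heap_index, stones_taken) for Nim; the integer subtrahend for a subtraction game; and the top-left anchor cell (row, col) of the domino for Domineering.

PV length from [(2,1,2)]: 5 plies

ply 1, O at (2,1,2) | h0:-1=-1→(1,1,2); h0:-2=-1→(0,1,2); h1:-1=+1→(2,0,2)*; h2:-1=-1→(2,1,1); h2:-2=-1→(2,1,0)
ply 2, X at (2,0,2) | h0:-1=-1→(1,0,2)*; h0:-2=-1→(0,0,2); h2:-1=-1→(2,0,1); h2:-2=-1→(2,0,0)
ply 3, O at (1,0,2) | h0:-1=-1→(0,0,2); h2:-1=+1→(1,0,1)*; h2:-2=-1→(1,0,0)
ply 4, X at (1,0,1) | h0:-1=-1→(0,0,1)*; h2:-1=-1→(1,0,0)
ply 5, O at (0,0,1) | h2:-1=+1→(0,0,0)*
ply 6: (0,0,0) is terminal -1 (X); from (2,1,2) depth 5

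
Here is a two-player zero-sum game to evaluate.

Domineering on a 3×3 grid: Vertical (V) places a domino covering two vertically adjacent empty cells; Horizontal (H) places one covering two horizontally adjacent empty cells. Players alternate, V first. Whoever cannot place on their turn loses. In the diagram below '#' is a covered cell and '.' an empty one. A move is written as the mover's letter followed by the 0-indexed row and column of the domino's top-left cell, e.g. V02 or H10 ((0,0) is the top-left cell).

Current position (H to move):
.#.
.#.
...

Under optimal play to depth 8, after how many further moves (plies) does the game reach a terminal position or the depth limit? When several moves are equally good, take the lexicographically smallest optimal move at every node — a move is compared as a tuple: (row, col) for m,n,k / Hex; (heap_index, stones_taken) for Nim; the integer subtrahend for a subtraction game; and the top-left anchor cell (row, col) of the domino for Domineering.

p1 H@[.#./.#./...]: H20[.#./.#./##.]-1* H21[.#./.#./.##]-1
p2 V@[.#./.#./##.]: V00[##./##./##.]+1* V02[.##/.##/##.]+1 V12[.#./.##/###]+1
p3 H@[##./##./##.] terminal -1; root [.#./.#./...] d8

PV length from [.#./.#./...]: 2 plies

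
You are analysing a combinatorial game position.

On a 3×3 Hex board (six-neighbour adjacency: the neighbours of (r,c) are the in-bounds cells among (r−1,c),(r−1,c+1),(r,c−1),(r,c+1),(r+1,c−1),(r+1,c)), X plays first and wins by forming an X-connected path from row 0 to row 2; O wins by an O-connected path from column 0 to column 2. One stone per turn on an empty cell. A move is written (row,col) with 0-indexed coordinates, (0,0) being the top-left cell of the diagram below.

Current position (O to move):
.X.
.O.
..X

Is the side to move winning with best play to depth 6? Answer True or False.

O winning at [.X./.O./..X]: True

[.X./.O./..X] O move#1: (0,0):+1/OX./.O./..X*, (0,2):+1/.XO/.O./..X, (1,0):+1/.X./OO./..X, (1,2):+1/.X./.OO/..X, (2,0):+1/.X./.O./O.X, (2,1):+1/.X./.O./.OX
[OX./.O./..X] X move#2: (0,2):-1/OXX/.O./..X*, (1,0):-1/OX./XO./..X, (1,2):-1/OX./.OX/..X, (2,0):-1/OX./.O./X.X, (2,1):-1/OX./.O./.XX
[OXX/.O./..X] O move#3: (1,0):-1/OXX/OO./..X, (1,2):+1/OXX/.OO/..X*, (2,0):-1/OXX/.O./O.X, (2,1):-1/OXX/.O./.OX
[OXX/.OO/..X] X move#4: (1,0):-1/OXX/XOO/..X*, (2,0):-1/OXX/.OO/X.X, (2,1):-1/OXX/.OO/.XX
[OXX/XOO/..X] O move#5: (2,0):+1/OXX/XOO/O.X*, (2,1):-1/OXX/XOO/.OX
[OXX/XOO/O.X] end (terminal -1, X#6); searched .X./.O./..X to 6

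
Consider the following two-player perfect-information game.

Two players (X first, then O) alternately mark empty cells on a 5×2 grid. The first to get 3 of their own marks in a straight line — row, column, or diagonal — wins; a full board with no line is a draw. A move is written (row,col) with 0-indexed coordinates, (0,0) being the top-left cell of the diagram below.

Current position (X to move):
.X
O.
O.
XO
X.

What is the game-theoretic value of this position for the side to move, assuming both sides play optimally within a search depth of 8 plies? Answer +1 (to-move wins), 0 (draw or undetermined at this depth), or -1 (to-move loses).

value(.X/O./O./XO/X., X) = -1

ply 1, X at .X/O./O./XO/X. | (0,0)=-1→XX/O./O./XO/X.*; (1,1)=-1→.X/OX/O./XO/X.; (2,1)=-1→.X/O./OX/XO/X.; (4,1)=-1→.X/O./O./XO/XX
ply 2, O at XX/O./O./XO/X. | (1,1)=+0→XX/OO/O./XO/X.; (2,1)=+1→XX/O./OO/XO/X.*; (4,1)=+0→XX/O./O./XO/XO
ply 3, X at XX/O./OO/XO/X. | (1,1)=-1→XX/OX/OO/XO/X.*; (4,1)=-1→XX/O./OO/XO/XX
ply 4, O at XX/OX/OO/XO/X. | (4,1)=+1→XX/OX/OO/XO/XO*
ply 5: XX/OX/OO/XO/XO is terminal -1 (X); from .X/O./O./XO/X. depth 8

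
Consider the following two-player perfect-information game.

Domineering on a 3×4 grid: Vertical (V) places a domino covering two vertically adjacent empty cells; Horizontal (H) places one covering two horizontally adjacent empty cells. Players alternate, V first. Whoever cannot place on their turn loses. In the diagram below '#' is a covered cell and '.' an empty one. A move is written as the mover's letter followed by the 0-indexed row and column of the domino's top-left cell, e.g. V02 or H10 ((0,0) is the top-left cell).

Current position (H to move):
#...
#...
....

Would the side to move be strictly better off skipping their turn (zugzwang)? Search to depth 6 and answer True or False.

zugzwang(#.../#.../...., H) = False

[#.../#.../....] H move#1: H01:-1/###./#.../...., H02:-1/#.##/#.../...., H11:+1/#.../###./....*, H12:+1/#.../#.##/...., H20:-1/#.../#.../##.., H21:-1/#.../#.../.##., H22:-1/#.../#.../..##
[#.../###./....] V move#2: V03:-1/#..#/####/....*, V13:-1/#.../####/...#
[#..#/####/....] H move#3: H01:+1/####/####/....*, H20:+1/#..#/####/##.., H21:+1/#..#/####/.##., H22:+1/#..#/####/..##
[####/####/....] end (terminal -1, V#4); searched #.../#.../.... to 6
pass branch (V moves first from the same position):
  | [#.../#.../....] V move#1: V01:-1/##../##../...., V02:+1/#.#./#.#./....*, V03:-1/#..#/#..#/...., V11:-1/#.../##../.#.., V12:+1/#.../#.#./..#., V13:-1/#.../#..#/...#
  | [#.#./#.#./....] H move#2: H20:-1/#.#./#.#./##..*, H21:-1/#.#./#.#./.##., H22:-1/#.#./#.#./..##
  | [#.#./#.#./##..] V move#3: V01:+1/###./###./##..*, V03:+1/#.##/#.##/##.., V13:+1/#.#./#.##/##.#
  | [###./###./##..] H move#4: H22:-1/###./###./####*
  | [###./###./####] V move#5: V03:+1/####/####/####*
  | [####/####/####] end (terminal -1, H#6); searched #.../#.../.... to 6
H moving scores +1; H passing scores -1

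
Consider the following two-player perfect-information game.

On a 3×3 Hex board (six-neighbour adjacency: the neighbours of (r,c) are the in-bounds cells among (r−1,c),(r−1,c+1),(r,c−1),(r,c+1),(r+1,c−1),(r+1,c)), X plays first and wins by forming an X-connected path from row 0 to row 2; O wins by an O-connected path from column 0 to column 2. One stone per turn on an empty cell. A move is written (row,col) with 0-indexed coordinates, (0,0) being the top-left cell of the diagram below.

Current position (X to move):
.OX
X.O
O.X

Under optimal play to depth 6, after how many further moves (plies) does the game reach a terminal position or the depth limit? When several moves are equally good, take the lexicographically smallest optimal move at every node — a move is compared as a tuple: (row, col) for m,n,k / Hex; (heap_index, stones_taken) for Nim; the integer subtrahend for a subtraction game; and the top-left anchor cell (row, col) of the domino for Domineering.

ply 1, X at .OX/X.O/O.X | (0,0)=-1→XOX/X.O/O.X*; (1,1)=-1→.OX/XXO/O.X; (2,1)=-1→.OX/X.O/OXX
ply 2, O at XOX/X.O/O.X | (1,1)=+1→XOX/XOO/O.X*; (2,1)=+1→XOX/X.O/OOX
ply 3: XOX/XOO/O.X is terminal -1 (X); from .OX/X.O/O.X depth 6

PV length from [.OX/X.O/O.X]: 2 plies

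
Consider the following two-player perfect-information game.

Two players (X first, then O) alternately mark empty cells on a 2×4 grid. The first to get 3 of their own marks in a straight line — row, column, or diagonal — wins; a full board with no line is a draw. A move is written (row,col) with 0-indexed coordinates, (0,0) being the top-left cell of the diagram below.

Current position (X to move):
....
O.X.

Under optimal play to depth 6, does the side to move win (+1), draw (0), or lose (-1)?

[..../O.X.] X move#1: (0,0):+0/X.../O.X.*, (0,1):+0/.X../O.X., (0,2):+0/..X./O.X., (0,3):+0/...X/O.X., (1,1):+0/..../OXX., (1,3):+0/..../O.XX
[X.../O.X.] O move#2: (0,1):+0/XO../O.X.*, (0,2):+0/X.O./O.X., (0,3):+0/X..O/O.X., (1,1):+0/X.../OOX., (1,3):+0/X.../O.XO
[XO../O.X.] X move#3: (0,2):+0/XOX./O.X.*, (0,3):+0/XO.X/O.X., (1,1):+0/XO../OXX., (1,3):+0/XO../O.XX
[XOX./O.X.] O move#4: (0,3):+0/XOXO/O.X.*, (1,1):+0/XOX./OOX., (1,3):+0/XOX./O.XO
[XOXO/O.X.] X move#5: (1,1):+0/XOXO/OXX.*, (1,3):+0/XOXO/O.XX
[XOXO/OXX.] O move#6: (1,3):+0/XOXO/OXXO*
[XOXO/OXXO] end (terminal +0, X#7); searched ..../O.X. to 6

value(..../O.X., X) = 0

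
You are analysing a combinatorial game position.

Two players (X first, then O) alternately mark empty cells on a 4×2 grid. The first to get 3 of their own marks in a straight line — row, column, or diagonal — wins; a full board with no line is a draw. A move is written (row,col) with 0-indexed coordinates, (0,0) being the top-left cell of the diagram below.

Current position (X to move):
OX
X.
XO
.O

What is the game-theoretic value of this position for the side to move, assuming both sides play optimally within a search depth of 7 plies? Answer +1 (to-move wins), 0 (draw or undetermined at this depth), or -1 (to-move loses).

value(OX/X./XO/.O, X) = +1

ply 1, X at OX/X./XO/.O | (1,1)=+0→OX/XX/XO/.O; (3,0)=+1→OX/X./XO/XO*
ply 2: OX/X./XO/XO is terminal -1 (O); from OX/X./XO/.O depth 7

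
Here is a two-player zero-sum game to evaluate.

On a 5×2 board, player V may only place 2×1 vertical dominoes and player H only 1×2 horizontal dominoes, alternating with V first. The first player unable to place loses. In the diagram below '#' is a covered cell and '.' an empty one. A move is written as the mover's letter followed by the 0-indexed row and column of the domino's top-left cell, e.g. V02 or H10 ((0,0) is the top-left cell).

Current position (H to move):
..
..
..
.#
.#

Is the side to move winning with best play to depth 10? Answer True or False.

[../../../.#/.#] H move#1: H00:-1/##/../../.#/.#, H10:+1/../##/../.#/.#*, H20:-1/../../##/.#/.#
[../##/../.#/.#] V move#2: V20:-1/../##/#./##/.#*, V30:-1/../##/../##/##
[../##/#./##/.#] H move#3: H00:+1/##/##/#./##/.#*
[##/##/#./##/.#] end (terminal -1, V#4); searched ../../../.#/.# to 10

H winning at [../../../.#/.#]: True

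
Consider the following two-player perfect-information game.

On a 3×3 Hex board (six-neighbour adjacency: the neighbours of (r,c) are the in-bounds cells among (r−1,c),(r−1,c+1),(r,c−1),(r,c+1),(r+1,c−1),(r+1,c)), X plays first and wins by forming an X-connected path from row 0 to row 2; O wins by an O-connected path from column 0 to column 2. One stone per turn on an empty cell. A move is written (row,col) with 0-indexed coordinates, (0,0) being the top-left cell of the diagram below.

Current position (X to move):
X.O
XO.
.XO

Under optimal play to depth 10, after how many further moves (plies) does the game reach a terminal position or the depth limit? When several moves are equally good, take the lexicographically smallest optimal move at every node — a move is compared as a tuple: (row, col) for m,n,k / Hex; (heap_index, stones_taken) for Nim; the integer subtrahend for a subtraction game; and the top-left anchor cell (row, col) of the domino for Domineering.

ply 1, X at X.O/XO./.XO | (0,1)=-1→XXO/XO./.XO; (1,2)=-1→X.O/XOX/.XO; (2,0)=+1→X.O/XO./XXO*
ply 2: X.O/XO./XXO is terminal -1 (O); from X.O/XO./.XO depth 10

PV length from [X.O/XO./.XO]: 1 ply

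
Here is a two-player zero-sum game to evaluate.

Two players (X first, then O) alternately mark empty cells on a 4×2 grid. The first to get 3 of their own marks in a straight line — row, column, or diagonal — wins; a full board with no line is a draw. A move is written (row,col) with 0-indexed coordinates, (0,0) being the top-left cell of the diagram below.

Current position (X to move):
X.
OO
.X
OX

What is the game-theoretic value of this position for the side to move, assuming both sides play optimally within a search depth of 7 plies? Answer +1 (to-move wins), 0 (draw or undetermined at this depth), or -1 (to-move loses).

p1 X@[X./OO/.X/OX]: (0,1)[XX/OO/.X/OX]-1 (2,0)[X./OO/XX/OX]+0*
p2 O@[X./OO/XX/OX]: (0,1)[XO/OO/XX/OX]+0*
p3 X@[XO/OO/XX/OX] terminal +0; root [X./OO/.X/OX] d7

value(X./OO/.X/OX, X) = 0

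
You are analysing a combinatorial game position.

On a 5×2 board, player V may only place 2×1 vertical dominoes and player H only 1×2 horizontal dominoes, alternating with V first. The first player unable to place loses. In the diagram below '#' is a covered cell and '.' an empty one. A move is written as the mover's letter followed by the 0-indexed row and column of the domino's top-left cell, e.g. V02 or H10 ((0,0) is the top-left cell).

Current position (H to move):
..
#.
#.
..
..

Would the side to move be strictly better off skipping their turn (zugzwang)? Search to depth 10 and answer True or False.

ply 1, H at ../#./#./../.. | H00=-1→##/#./#./../..; H30=+1→../#./#./##/..*; H40=+1→../#./#./../##
ply 2, V at ../#./#./##/.. | V01=-1→.#/##/#./##/..*; V11=-1→../##/##/##/..
ply 3, H at .#/##/#./##/.. | H40=+1→.#/##/#./##/##*
ply 4: .#/##/#./##/## is terminal -1 (V); from ../#./#./../.. depth 10
pass branch (V moves first from the same position):
  | ply 1, V at ../#./#./../.. | V01=-1→.#/##/#./../..; V11=-1→../##/##/../..; V21=+1→../#./##/.#/..*; V30=+1→../#./#./#./#.; V31=+1→../#./#./.#/.#
  | ply 2, H at ../#./##/.#/.. | H00=-1→##/#./##/.#/..*; H40=-1→../#./##/.#/##
  | ply 3, V at ##/#./##/.#/.. | V30=+1→##/#./##/##/#.*
  | ply 4: ##/#./##/##/#. is terminal -1 (H); from ../#./#./../.. depth 10
H moving scores +1; H passing scores -1

zugzwang(../#./#./../.., H) = False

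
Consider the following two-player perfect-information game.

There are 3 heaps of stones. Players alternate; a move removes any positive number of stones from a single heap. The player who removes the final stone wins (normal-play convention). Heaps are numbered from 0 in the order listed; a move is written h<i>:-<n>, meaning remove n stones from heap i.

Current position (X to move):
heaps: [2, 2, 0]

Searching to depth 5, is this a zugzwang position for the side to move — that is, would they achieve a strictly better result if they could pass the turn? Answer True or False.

[(2,2,0)] X move#1: h0:-1:-1/(1,2,0)*, h0:-2:-1/(0,2,0), h1:-1:-1/(2,1,0), h1:-2:-1/(2,0,0)
[(1,2,0)] O move#2: h0:-1:-1/(0,2,0), h1:-1:+1/(1,1,0)*, h1:-2:-1/(1,0,0)
[(1,1,0)] X move#3: h0:-1:-1/(0,1,0)*, h1:-1:-1/(1,0,0)
[(0,1,0)] O move#4: h1:-1:+1/(0,0,0)*
[(0,0,0)] end (terminal -1, X#5); searched (2,2,0) to 5
if X skipped the turn, O would face:
~ [(2,2,0)] O move#1: h0:-1:-1/(1,2,0)*, h0:-2:-1/(0,2,0), h1:-1:-1/(2,1,0), h1:-2:-1/(2,0,0)
~ [(1,2,0)] X move#2: h0:-1:-1/(0,2,0), h1:-1:+1/(1,1,0)*, h1:-2:-1/(1,0,0)
~ [(1,1,0)] O move#3: h0:-1:-1/(0,1,0)*, h1:-1:-1/(1,0,0)
~ [(0,1,0)] X move#4: h1:-1:+1/(0,0,0)*
~ [(0,0,0)] end (terminal -1, O#5); searched (2,2,0) to 5
compare (X): move=-1 vs pass=+1

zugzwang((2,2,0), X) = True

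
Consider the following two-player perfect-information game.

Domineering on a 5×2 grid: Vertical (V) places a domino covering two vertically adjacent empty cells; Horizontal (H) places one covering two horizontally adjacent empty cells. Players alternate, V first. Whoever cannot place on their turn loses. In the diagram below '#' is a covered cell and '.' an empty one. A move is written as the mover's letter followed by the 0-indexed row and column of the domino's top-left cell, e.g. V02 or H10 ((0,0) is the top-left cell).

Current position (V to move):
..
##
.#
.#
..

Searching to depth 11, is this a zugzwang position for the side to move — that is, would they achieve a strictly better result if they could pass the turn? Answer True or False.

ply 1, V at ../##/.#/.#/.. | V20=-1→../##/##/##/..*; V30=-1→../##/.#/##/#.
ply 2, H at ../##/##/##/.. | H00=+1→##/##/##/##/..*; H40=+1→../##/##/##/##
ply 3: ##/##/##/##/.. is terminal -1 (V); from ../##/.#/.#/.. depth 11
pass branch (H moves first from the same position):
  | ply 1, H at ../##/.#/.#/.. | H00=-1→##/##/.#/.#/..; H40=+1→../##/.#/.#/##*
  | ply 2, V at ../##/.#/.#/## | V20=-1→../##/##/##/##*
  | ply 3, H at ../##/##/##/## | H00=+1→##/##/##/##/##*
  | ply 4: ##/##/##/##/## is terminal -1 (V); from ../##/.#/.#/.. depth 11
V moving scores -1; V passing scores -1

zugzwang(../##/.#/.#/.., V) = False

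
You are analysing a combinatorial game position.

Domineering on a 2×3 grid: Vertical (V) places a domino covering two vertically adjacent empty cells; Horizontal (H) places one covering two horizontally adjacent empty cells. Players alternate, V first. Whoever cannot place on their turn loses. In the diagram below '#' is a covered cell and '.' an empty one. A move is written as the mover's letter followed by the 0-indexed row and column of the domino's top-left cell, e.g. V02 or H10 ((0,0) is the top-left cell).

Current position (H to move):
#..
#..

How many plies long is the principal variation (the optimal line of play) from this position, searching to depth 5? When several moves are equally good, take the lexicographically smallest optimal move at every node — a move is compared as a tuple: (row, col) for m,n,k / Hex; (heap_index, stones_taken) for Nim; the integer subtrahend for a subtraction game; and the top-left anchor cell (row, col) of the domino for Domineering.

[#../#..] H move#1: H01:+1/###/#..*, H11:+1/#../###
[###/#..] end (terminal -1, V#2); searched #../#.. to 5

PV length from [#../#..]: 1 ply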